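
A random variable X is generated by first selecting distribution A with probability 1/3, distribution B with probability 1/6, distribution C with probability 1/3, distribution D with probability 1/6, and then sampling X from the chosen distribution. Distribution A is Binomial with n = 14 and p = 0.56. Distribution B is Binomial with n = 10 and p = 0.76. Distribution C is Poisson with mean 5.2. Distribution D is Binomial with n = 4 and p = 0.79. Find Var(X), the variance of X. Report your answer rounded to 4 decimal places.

Per component, A: μ=7.84, E[X²]=64.9152; B: μ=7.6, E[X²]=59.584; C: μ=5.2, E[X²]=32.24; D: μ=3.16, E[X²]=10.6492.
E[X] = 0.333333·7.84 + 0.166667·7.6 + 0.333333·5.2 + 0.166667·3.16 = 6.14.
E[X²] = 0.333333·64.9152 + 0.166667·59.584 + 0.333333·32.24 + 0.166667·10.6492 = 44.0906.
Var(X) = E[X²] − (E[X])² = 44.0906 − 37.6996 = 6.391.

6.3910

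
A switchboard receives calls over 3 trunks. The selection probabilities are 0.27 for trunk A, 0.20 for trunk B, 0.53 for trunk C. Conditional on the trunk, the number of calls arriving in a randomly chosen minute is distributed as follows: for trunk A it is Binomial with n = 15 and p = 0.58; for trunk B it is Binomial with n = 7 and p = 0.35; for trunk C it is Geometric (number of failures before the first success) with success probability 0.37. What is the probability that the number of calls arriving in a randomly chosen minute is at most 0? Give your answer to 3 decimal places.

Conditional on each trunk, P(X ≤ 0): A: 2.23223e-06; B: 0.0490223; C: 0.37.
By total probability, P(X ≤ 0) = 0.27·2.23223e-06 + 0.2·0.0490223 + 0.53·0.37 = 0.205905.

0.206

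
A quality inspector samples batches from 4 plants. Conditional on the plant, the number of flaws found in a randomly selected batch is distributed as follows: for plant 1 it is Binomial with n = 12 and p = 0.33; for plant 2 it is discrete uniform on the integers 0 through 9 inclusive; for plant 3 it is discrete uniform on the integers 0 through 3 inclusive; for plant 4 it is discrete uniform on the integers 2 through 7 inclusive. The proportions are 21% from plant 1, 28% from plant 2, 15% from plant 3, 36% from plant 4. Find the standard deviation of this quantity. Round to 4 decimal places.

2.2800

Per component, 1: μ=3.96, E[X²]=18.3348; 2: μ=4.5, E[X²]=28.5; 3: μ=1.5, E[X²]=3.5; 4: μ=4.5, E[X²]=23.1667.
E[X] = 0.21·3.96 + 0.28·4.5 + 0.15·1.5 + 0.36·4.5 = 3.9366.
E[X²] = 0.21·18.3348 + 0.28·28.5 + 0.15·3.5 + 0.36·23.1667 = 20.6953.
Var(X) = E[X²] − (E[X])² = 20.6953 − 15.4968 = 5.19849.
SD(X) = √5.19849 = 2.28002.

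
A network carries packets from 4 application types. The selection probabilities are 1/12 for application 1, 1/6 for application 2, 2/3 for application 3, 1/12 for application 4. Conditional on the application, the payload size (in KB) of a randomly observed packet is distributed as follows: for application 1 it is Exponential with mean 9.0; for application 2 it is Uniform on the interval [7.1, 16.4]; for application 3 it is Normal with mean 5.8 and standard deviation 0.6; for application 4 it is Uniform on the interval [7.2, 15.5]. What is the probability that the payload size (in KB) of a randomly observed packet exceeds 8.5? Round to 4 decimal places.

0.2443

Conditional on each application, P(X > 8.5): 1: 0.388896; 2: 0.849462; 3: 3.39767e-06; 4: 0.843373.
By total probability, P(X > 8.5) = 0.0833333·0.388896 + 0.166667·0.849462 + 0.666667·3.39767e-06 + 0.0833333·0.843373 = 0.244268.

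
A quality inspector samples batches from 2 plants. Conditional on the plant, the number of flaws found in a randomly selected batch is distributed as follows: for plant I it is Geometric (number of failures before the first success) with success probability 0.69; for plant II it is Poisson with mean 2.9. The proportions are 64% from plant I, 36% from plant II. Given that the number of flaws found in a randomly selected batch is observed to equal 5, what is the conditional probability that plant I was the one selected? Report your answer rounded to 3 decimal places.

Likelihoods P(X=5 | ·): I: 0.00197541; II: 0.0940491.
Posterior ∝ prior × likelihood. Numerator for I: 0.64·0.00197541 = 0.00126426.
Normalizing constant: 0.64·0.00197541 + 0.36·0.0940491 = 0.0351219.
P(I | observation) = 0.00126426 / 0.0351219 = 0.0359964.

0.036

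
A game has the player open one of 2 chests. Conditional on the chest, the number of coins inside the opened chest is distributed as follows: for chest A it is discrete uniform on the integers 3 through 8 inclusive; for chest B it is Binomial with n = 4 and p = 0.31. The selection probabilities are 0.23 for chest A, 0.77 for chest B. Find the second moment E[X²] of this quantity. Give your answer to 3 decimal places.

9.471

For each component E[X²] = Var + (mean)², giving A: 33.1667; B: 2.3932.
Overall E[X²] = 0.23·33.1667 + 0.77·2.3932 = 9.4711.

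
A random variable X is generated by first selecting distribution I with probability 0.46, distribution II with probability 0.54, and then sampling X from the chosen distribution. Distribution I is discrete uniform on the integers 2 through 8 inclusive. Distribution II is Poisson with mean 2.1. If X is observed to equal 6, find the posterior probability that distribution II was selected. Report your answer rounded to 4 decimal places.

0.1070

Likelihoods P(X=6 | ·): I: 0.142857; II: 0.014587.
Posterior ∝ prior × likelihood. Numerator for II: 0.54·0.014587 = 0.00787696.
Normalizing constant: 0.46·0.142857 + 0.54·0.014587 = 0.0735912.
P(II | observation) = 0.00787696 / 0.0735912 = 0.107037.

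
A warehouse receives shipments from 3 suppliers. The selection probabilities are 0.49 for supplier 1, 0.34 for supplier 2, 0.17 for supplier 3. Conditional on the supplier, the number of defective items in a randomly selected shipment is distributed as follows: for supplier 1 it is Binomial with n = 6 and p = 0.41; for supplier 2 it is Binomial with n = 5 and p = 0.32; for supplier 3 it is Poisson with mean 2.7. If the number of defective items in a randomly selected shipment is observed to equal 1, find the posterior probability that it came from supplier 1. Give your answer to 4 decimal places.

Likelihoods P(X=1 | ·): 1: 0.175871; 2: 0.342102; 3: 0.181455.
Posterior ∝ prior × likelihood. Numerator for 1: 0.49·0.175871 = 0.086177.
Normalizing constant: 0.49·0.175871 + 0.34·0.342102 + 0.17·0.181455 = 0.233339.
P(1 | observation) = 0.086177 / 0.233339 = 0.369321.

0.3693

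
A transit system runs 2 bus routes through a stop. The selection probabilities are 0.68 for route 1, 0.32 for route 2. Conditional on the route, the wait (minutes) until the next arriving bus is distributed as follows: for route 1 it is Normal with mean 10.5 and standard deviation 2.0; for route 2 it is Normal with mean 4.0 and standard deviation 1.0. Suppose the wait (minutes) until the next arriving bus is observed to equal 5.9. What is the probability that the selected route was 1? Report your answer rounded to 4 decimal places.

0.3145

Likelihoods f(5.9 | ·): 1: 0.0141635; 2: 0.0656158.
Posterior ∝ prior × likelihood. Numerator for 1: 0.68·0.0141635 = 0.00963119.
Normalizing constant: 0.68·0.0141635 + 0.32·0.0656158 = 0.0306283.
P(1 | observation) = 0.00963119 / 0.0306283 = 0.314455.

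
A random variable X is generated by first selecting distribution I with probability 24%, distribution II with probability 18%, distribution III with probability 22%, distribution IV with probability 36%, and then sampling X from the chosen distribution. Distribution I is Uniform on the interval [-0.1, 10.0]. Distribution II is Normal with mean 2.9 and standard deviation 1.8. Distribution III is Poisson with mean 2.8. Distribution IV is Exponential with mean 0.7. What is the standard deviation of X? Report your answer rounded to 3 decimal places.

2.463

Per component, I: μ=4.95, E[X²]=33.0033; II: μ=2.9, E[X²]=11.65; III: μ=2.8, E[X²]=10.64; IV: μ=0.7, E[X²]=0.98.
E[X] = 0.24·4.95 + 0.18·2.9 + 0.22·2.8 + 0.36·0.7 = 2.578.
E[X²] = 0.24·33.0033 + 0.18·11.65 + 0.22·10.64 + 0.36·0.98 = 12.7114.
Var(X) = E[X²] − (E[X])² = 12.7114 − 6.64608 = 6.06532.
SD(X) = √6.06532 = 2.46279.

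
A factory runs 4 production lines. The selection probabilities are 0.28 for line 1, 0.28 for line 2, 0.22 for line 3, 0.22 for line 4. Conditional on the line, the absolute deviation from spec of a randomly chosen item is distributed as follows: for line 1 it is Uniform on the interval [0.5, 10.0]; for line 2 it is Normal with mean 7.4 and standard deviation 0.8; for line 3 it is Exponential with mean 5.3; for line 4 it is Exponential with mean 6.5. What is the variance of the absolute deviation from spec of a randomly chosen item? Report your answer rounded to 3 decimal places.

Per component, 1: μ=5.25, E[X²]=35.0833; 2: μ=7.4, E[X²]=55.4; 3: μ=5.3, E[X²]=56.18; 4: μ=6.5, E[X²]=84.5.
E[X] = 0.28·5.25 + 0.28·7.4 + 0.22·5.3 + 0.22·6.5 = 6.138.
E[X²] = 0.28·35.0833 + 0.28·55.4 + 0.22·56.18 + 0.22·84.5 = 56.2849.
Var(X) = E[X²] − (E[X])² = 56.2849 − 37.675 = 18.6099.

18.610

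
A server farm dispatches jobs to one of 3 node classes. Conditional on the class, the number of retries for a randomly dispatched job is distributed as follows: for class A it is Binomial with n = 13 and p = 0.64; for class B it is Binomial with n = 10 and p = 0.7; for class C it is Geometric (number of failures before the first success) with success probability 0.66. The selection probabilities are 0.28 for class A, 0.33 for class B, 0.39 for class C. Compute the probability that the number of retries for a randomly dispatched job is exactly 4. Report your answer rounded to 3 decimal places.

0.019

Conditional on each class, P(X = 4): A: 0.0121828; B: 0.0367569; C: 0.00881982.
By total probability, P(X = 4) = 0.28·0.0121828 + 0.33·0.0367569 + 0.39·0.00881982 = 0.0189807.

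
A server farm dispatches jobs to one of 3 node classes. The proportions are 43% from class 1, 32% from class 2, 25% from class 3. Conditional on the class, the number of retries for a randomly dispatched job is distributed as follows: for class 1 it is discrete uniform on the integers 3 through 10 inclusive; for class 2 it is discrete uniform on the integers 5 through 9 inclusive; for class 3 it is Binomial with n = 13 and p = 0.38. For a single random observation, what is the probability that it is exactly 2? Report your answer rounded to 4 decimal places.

0.0147

Conditional on each class, P(X = 2): 1: 0; 2: 0; 3: 0.0586098.
By total probability, P(X = 2) = 0.43·0 + 0.32·0 + 0.25·0.0586098 = 0.0146525.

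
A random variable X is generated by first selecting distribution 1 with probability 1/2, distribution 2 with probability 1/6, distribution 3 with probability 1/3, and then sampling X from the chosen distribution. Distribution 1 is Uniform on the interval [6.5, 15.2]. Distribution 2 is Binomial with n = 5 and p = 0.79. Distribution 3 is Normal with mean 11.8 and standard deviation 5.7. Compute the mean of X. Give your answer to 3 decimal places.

Component means — 1: 10.85; 2: 3.95; 3: 11.8.
E[X] = 0.5·10.85 + 0.166667·3.95 + 0.333333·11.8 = 10.0167.

10.017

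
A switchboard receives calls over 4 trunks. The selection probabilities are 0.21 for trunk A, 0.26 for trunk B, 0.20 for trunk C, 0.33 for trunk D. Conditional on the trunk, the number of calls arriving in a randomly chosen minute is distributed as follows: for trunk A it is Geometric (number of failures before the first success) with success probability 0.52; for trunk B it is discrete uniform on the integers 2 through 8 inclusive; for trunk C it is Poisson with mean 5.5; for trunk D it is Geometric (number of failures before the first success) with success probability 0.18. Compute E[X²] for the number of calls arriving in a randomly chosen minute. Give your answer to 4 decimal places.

30.4421

For each component E[X²] = Var + (mean)², giving A: 2.62722; B: 29; C: 35.75; D: 46.0617.
Overall E[X²] = 0.21·2.62722 + 0.26·29 + 0.2·35.75 + 0.33·46.0617 = 30.4421.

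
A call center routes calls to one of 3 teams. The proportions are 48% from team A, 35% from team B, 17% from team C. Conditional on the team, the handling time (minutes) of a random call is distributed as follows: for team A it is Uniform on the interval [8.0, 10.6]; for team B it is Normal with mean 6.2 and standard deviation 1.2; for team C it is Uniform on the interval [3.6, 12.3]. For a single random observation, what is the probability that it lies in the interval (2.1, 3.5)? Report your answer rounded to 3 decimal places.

0.004

Conditional on each team, P(2.1 < X < 3.5): A: 0; B: 0.0119075; C: 0.
By total probability, P(2.1 < X < 3.5) = 0.48·0 + 0.35·0.0119075 + 0.17·0 = 0.00416763.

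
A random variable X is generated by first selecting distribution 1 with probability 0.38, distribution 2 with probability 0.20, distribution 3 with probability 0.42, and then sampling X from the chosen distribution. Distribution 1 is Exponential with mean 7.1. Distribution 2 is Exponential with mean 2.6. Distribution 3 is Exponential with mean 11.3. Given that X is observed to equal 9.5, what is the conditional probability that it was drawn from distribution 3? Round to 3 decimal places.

Likelihoods f(9.5 | ·): 1: 0.0369525; 2: 0.00995821; 3: 0.0381774.
Posterior ∝ prior × likelihood. Numerator for 3: 0.42·0.0381774 = 0.0160345.
Normalizing constant: 0.38·0.0369525 + 0.2·0.00995821 + 0.42·0.0381774 = 0.0320681.
P(3 | observation) = 0.0160345 / 0.0320681 = 0.500015.

0.500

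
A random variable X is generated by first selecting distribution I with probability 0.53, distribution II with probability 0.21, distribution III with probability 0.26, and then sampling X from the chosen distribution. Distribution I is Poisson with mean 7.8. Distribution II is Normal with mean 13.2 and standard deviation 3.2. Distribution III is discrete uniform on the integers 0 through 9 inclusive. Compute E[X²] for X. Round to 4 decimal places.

For each component E[X²] = Var + (mean)², giving I: 68.64; II: 184.48; III: 28.5.
Overall E[X²] = 0.53·68.64 + 0.21·184.48 + 0.26·28.5 = 82.53.

82.5300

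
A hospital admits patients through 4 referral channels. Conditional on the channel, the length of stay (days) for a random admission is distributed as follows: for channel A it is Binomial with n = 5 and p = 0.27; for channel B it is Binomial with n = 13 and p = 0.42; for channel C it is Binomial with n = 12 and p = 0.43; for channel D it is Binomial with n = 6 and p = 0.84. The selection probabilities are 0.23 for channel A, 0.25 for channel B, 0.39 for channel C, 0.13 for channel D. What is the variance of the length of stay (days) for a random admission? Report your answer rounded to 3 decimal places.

4.966

Per component, A: μ=1.35, E[X²]=2.808; B: μ=5.46, E[X²]=32.9784; C: μ=5.16, E[X²]=29.5668; D: μ=5.04, E[X²]=26.208.
E[X] = 0.23·1.35 + 0.25·5.46 + 0.39·5.16 + 0.13·5.04 = 4.3431.
E[X²] = 0.23·2.808 + 0.25·32.9784 + 0.39·29.5668 + 0.13·26.208 = 23.8285.
Var(X) = E[X²] − (E[X])² = 23.8285 − 18.8625 = 4.96601.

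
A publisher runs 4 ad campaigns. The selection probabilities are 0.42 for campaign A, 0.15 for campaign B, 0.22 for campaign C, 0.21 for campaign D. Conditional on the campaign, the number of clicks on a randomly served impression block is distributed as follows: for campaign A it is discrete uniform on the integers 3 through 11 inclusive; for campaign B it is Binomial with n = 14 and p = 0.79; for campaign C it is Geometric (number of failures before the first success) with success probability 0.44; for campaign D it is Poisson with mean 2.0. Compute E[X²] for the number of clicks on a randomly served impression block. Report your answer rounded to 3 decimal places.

44.330

For each component E[X²] = Var + (mean)², giving A: 55.6667; B: 124.646; C: 4.5124; D: 6.
Overall E[X²] = 0.42·55.6667 + 0.15·124.646 + 0.22·4.5124 + 0.21·6 = 44.3297.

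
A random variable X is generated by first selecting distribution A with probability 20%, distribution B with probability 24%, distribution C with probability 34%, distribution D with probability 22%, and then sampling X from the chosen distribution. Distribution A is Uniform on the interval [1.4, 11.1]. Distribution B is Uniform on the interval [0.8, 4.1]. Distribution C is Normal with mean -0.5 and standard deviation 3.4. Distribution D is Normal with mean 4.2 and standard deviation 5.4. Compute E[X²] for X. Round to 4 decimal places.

25.3505

For each component E[X²] = Var + (mean)², giving A: 46.9033; B: 6.91; C: 11.81; D: 46.8.
Overall E[X²] = 0.2·46.9033 + 0.24·6.91 + 0.34·11.81 + 0.22·46.8 = 25.3505.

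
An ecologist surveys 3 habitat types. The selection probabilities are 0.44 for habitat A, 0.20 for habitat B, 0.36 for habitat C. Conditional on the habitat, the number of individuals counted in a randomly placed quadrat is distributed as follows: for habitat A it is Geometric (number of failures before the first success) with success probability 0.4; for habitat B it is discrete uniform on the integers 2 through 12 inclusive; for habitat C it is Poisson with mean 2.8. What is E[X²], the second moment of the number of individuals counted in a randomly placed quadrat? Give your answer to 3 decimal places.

For each component E[X²] = Var + (mean)², giving A: 6; B: 59; C: 10.64.
Overall E[X²] = 0.44·6 + 0.2·59 + 0.36·10.64 = 18.2704.

18.270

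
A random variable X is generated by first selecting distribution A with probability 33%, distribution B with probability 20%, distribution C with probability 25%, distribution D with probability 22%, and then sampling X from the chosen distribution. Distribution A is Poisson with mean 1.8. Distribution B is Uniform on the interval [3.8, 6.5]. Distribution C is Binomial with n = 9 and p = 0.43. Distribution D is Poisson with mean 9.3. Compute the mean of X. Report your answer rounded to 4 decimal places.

4.6375

Component means — A: 1.8; B: 5.15; C: 3.87; D: 9.3.
E[X] = 0.33·1.8 + 0.2·5.15 + 0.25·3.87 + 0.22·9.3 = 4.6375.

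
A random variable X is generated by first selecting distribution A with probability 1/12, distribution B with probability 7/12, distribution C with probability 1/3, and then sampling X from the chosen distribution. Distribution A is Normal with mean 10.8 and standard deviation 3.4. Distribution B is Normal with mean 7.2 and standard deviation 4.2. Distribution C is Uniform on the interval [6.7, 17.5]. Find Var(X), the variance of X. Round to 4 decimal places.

Per component, A: μ=10.8, E[X²]=128.2; B: μ=7.2, E[X²]=69.48; C: μ=12.1, E[X²]=156.13.
E[X] = 0.0833333·10.8 + 0.583333·7.2 + 0.333333·12.1 = 9.13333.
E[X²] = 0.0833333·128.2 + 0.583333·69.48 + 0.333333·156.13 = 103.257.
Var(X) = E[X²] − (E[X])² = 103.257 − 83.4178 = 19.8389.

19.8389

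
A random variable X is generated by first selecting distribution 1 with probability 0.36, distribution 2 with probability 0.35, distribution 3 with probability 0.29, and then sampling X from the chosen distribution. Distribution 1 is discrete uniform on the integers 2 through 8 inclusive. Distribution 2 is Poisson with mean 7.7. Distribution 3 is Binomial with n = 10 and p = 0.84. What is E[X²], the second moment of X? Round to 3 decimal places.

54.739

For each component E[X²] = Var + (mean)², giving 1: 29; 2: 66.99; 3: 71.904.
Overall E[X²] = 0.36·29 + 0.35·66.99 + 0.29·71.904 = 54.7387.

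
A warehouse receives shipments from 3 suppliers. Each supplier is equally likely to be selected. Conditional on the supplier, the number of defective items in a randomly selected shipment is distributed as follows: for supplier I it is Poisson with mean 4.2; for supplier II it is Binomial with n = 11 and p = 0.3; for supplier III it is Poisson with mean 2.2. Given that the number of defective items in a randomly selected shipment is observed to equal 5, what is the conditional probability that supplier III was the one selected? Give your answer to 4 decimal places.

0.1387

Likelihoods P(X=5 | ·): I: 0.163316; II: 0.13208; III: 0.0475866.
Posterior ∝ prior × likelihood. Numerator for III: 0.333333·0.0475866 = 0.0158622.
Normalizing constant: 0.333333·0.163316 + 0.333333·0.13208 + 0.333333·0.0475866 = 0.114327.
P(III | observation) = 0.0158622 / 0.114327 = 0.138744.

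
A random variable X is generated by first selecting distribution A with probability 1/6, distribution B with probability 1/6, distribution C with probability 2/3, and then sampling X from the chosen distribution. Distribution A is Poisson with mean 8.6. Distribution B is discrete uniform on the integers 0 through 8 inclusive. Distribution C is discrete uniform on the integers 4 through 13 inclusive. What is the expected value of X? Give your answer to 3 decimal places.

Component means — A: 8.6; B: 4; C: 8.5.
E[X] = 0.166667·8.6 + 0.166667·4 + 0.666667·8.5 = 7.76667.

7.767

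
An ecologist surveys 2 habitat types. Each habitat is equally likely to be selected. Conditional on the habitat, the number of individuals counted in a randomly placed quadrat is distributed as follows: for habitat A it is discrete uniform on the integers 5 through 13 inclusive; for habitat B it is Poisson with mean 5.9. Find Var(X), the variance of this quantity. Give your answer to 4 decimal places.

Per component, A: μ=9, E[X²]=87.6667; B: μ=5.9, E[X²]=40.71.
E[X] = 0.5·9 + 0.5·5.9 = 7.45.
E[X²] = 0.5·87.6667 + 0.5·40.71 = 64.1883.
Var(X) = E[X²] − (E[X])² = 64.1883 − 55.5025 = 8.68583.

8.6858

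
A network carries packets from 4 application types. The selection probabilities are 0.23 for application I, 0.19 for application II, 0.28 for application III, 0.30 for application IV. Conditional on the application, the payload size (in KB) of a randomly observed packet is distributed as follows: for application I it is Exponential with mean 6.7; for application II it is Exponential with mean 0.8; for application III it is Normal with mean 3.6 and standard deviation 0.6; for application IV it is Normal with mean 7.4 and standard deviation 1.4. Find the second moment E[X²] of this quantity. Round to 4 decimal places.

41.6382

For each component E[X²] = Var + (mean)², giving I: 89.78; II: 1.28; III: 13.32; IV: 56.72.
Overall E[X²] = 0.23·89.78 + 0.19·1.28 + 0.28·13.32 + 0.3·56.72 = 41.6382.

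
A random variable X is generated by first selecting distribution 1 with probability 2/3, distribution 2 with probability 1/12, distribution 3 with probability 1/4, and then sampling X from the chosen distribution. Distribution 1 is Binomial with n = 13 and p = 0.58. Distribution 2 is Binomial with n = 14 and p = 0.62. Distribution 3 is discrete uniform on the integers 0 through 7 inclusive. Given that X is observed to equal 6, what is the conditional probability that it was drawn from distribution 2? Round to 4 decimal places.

Likelihoods P(X=6 | ·): 1: 0.150602; 2: 0.0741608; 3: 0.125.
Posterior ∝ prior × likelihood. Numerator for 2: 0.0833333·0.0741608 = 0.00618006.
Normalizing constant: 0.666667·0.150602 + 0.0833333·0.0741608 + 0.25·0.125 = 0.137831.
P(2 | observation) = 0.00618006 / 0.137831 = 0.0448379.

0.0448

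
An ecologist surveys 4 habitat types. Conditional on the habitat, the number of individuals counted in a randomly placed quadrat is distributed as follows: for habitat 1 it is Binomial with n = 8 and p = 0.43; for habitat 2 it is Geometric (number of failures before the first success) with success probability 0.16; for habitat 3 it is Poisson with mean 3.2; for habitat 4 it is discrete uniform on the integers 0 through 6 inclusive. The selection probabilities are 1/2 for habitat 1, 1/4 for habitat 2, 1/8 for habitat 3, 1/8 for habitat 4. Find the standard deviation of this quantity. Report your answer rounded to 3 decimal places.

Per component, 1: μ=3.44, E[X²]=13.7944; 2: μ=5.25, E[X²]=60.375; 3: μ=3.2, E[X²]=13.44; 4: μ=3, E[X²]=13.
E[X] = 0.5·3.44 + 0.25·5.25 + 0.125·3.2 + 0.125·3 = 3.8075.
E[X²] = 0.5·13.7944 + 0.25·60.375 + 0.125·13.44 + 0.125·13 = 25.296.
Var(X) = E[X²] − (E[X])² = 25.296 − 14.4971 = 10.7989.
SD(X) = √10.7989 = 3.28617.

3.286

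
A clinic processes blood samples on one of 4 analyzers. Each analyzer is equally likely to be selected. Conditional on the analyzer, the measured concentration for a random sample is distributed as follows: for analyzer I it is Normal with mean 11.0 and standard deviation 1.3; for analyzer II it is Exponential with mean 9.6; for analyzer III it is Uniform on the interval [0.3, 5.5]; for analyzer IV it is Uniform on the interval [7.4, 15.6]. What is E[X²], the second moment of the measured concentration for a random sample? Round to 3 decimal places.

For each component E[X²] = Var + (mean)², giving I: 122.69; II: 184.32; III: 10.6633; IV: 137.853.
Overall E[X²] = 0.25·122.69 + 0.25·184.32 + 0.25·10.6633 + 0.25·137.853 = 113.882.

113.882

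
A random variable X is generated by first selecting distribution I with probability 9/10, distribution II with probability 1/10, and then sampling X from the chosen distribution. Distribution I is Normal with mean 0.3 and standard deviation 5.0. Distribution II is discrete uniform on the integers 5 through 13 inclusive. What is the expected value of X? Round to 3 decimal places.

1.170

Component means — I: 0.3; II: 9.
E[X] = 0.9·0.3 + 0.1·9 = 1.17.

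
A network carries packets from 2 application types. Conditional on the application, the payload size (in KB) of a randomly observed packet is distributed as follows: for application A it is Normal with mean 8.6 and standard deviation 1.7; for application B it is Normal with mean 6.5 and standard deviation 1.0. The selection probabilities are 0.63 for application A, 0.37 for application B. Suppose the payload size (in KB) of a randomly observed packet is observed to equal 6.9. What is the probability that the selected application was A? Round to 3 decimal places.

0.397

Likelihoods f(6.9 | ·): A: 0.142336; B: 0.36827.
Posterior ∝ prior × likelihood. Numerator for A: 0.63·0.142336 = 0.0896715.
Normalizing constant: 0.63·0.142336 + 0.37·0.36827 = 0.225931.
P(A | observation) = 0.0896715 / 0.225931 = 0.396897.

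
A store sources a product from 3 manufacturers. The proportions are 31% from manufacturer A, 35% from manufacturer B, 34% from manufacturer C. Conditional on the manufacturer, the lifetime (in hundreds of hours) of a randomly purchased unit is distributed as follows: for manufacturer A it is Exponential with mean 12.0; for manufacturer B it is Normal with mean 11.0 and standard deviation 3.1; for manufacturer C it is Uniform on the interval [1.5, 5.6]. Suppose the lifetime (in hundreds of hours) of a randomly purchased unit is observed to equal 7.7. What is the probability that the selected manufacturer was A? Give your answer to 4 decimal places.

Likelihoods f(7.7 | ·): A: 0.0438679; B: 0.0730261; C: 0.
Posterior ∝ prior × likelihood. Numerator for A: 0.31·0.0438679 = 0.013599.
Normalizing constant: 0.31·0.0438679 + 0.35·0.0730261 + 0.34·0 = 0.0391582.
P(A | observation) = 0.013599 / 0.0391582 = 0.347285.

0.3473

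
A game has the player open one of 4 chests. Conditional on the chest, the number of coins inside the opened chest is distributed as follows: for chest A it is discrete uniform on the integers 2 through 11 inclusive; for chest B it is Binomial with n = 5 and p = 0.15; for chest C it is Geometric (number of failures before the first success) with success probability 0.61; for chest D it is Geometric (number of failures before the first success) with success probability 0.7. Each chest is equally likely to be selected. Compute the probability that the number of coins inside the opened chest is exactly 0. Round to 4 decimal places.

Conditional on each chest, P(X = 0): A: 0; B: 0.443705; C: 0.61; D: 0.7.
By total probability, P(X = 0) = 0.25·0 + 0.25·0.443705 + 0.25·0.61 + 0.25·0.7 = 0.438426.

0.4384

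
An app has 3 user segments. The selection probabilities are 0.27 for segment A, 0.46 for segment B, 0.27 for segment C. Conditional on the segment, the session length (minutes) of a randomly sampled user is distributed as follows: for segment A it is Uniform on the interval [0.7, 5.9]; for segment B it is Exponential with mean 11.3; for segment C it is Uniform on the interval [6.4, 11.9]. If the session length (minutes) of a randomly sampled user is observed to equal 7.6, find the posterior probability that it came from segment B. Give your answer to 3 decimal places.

Likelihoods f(7.6 | ·): A: 0; B: 0.0451679; C: 0.181818.
Posterior ∝ prior × likelihood. Numerator for B: 0.46·0.0451679 = 0.0207772.
Normalizing constant: 0.27·0 + 0.46·0.0451679 + 0.27·0.181818 = 0.0698681.
P(B | observation) = 0.0207772 / 0.0698681 = 0.297378.

0.297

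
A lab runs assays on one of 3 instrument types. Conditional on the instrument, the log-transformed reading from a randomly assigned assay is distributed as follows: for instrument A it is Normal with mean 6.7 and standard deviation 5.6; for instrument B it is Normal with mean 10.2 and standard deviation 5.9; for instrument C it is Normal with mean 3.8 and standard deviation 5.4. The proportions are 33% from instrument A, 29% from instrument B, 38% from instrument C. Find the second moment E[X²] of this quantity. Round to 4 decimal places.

81.9970

For each component E[X²] = Var + (mean)², giving A: 76.25; B: 138.85; C: 43.6.
Overall E[X²] = 0.33·76.25 + 0.29·138.85 + 0.38·43.6 = 81.997.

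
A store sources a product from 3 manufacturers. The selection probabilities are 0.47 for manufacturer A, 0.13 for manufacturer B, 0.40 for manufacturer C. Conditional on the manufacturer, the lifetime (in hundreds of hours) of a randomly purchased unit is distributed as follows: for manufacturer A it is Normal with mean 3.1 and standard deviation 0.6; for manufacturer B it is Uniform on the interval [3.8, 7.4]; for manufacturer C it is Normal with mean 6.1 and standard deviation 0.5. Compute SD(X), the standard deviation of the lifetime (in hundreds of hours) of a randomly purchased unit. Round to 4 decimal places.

1.5800

Per component, A: μ=3.1, E[X²]=9.97; B: μ=5.6, E[X²]=32.44; C: μ=6.1, E[X²]=37.46.
E[X] = 0.47·3.1 + 0.13·5.6 + 0.4·6.1 = 4.625.
E[X²] = 0.47·9.97 + 0.13·32.44 + 0.4·37.46 = 23.8871.
Var(X) = E[X²] − (E[X])² = 23.8871 − 21.3906 = 2.49647.
SD(X) = √2.49647 = 1.58002.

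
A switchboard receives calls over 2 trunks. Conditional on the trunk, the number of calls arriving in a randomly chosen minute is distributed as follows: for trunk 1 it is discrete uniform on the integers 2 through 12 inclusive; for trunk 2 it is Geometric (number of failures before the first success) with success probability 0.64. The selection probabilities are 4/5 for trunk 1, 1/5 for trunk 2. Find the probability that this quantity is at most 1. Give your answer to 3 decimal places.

0.174

Conditional on each trunk, P(X ≤ 1): 1: 0; 2: 0.8704.
By total probability, P(X ≤ 1) = 0.8·0 + 0.2·0.8704 = 0.17408.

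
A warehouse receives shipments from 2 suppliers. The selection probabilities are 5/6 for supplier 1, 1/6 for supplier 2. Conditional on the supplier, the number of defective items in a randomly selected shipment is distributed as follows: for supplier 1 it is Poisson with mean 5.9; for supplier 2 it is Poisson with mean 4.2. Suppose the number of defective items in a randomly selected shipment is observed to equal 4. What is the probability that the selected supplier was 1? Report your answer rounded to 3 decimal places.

Likelihoods P(X=4 | ·): 1: 0.138312; 2: 0.194424.
Posterior ∝ prior × likelihood. Numerator for 1: 0.833333·0.138312 = 0.11526.
Normalizing constant: 0.833333·0.138312 + 0.166667·0.194424 = 0.147664.
P(1 | observation) = 0.11526 / 0.147664 = 0.780556.

0.781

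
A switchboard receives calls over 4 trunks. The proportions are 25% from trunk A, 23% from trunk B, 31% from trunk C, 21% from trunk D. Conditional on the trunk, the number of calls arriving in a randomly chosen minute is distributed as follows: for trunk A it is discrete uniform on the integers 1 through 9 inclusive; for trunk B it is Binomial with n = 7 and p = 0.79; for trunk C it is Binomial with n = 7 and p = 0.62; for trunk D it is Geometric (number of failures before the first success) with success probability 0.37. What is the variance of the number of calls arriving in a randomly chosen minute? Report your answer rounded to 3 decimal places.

5.293

Per component, A: μ=5, E[X²]=31.6667; B: μ=5.53, E[X²]=31.7422; C: μ=4.34, E[X²]=20.4848; D: μ=1.7027, E[X²]=7.5011.
E[X] = 0.25·5 + 0.23·5.53 + 0.31·4.34 + 0.21·1.7027 = 4.22487.
E[X²] = 0.25·31.6667 + 0.23·31.7422 + 0.31·20.4848 + 0.21·7.5011 = 23.1429.
Var(X) = E[X²] − (E[X])² = 23.1429 − 17.8495 = 5.29338.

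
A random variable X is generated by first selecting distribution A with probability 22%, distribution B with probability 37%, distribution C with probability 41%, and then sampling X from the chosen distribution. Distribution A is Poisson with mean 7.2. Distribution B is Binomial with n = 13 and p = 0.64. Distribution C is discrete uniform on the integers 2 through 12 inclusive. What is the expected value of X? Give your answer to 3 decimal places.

7.532

Component means — A: 7.2; B: 8.32; C: 7.
E[X] = 0.22·7.2 + 0.37·8.32 + 0.41·7 = 7.5324.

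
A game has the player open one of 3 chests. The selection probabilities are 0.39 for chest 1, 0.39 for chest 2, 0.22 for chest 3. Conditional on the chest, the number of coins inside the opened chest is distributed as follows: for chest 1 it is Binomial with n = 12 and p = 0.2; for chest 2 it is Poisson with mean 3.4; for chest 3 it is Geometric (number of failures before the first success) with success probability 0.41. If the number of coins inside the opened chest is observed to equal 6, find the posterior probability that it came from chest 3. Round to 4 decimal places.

Likelihoods P(X=6 | ·): 1: 0.0155021; 2: 0.0716044; 3: 0.017294.
Posterior ∝ prior × likelihood. Numerator for 3: 0.22·0.017294 = 0.00380468.
Normalizing constant: 0.39·0.0155021 + 0.39·0.0716044 + 0.22·0.017294 = 0.0377762.
P(3 | observation) = 0.00380468 / 0.0377762 = 0.100716.

0.1007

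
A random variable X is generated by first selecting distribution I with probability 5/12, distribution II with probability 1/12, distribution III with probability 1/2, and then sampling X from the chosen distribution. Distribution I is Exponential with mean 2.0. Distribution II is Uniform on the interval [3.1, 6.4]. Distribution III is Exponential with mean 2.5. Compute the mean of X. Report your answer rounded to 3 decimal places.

2.479

Component means — I: 2; II: 4.75; III: 2.5.
E[X] = 0.416667·2 + 0.0833333·4.75 + 0.5·2.5 = 2.47917.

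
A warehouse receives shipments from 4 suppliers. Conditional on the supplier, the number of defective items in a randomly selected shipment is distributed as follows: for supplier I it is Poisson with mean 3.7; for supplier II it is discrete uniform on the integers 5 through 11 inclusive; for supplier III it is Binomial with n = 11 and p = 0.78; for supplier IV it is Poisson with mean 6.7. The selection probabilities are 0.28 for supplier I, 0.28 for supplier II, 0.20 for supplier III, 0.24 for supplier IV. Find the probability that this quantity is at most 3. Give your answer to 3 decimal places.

0.162

Conditional on each supplier, P(X ≤ 3): I: 0.494153; II: 0; III: 0.000472419; IV: 0.098808.
By total probability, P(X ≤ 3) = 0.28·0.494153 + 0.28·0 + 0.2·0.000472419 + 0.24·0.098808 = 0.162171.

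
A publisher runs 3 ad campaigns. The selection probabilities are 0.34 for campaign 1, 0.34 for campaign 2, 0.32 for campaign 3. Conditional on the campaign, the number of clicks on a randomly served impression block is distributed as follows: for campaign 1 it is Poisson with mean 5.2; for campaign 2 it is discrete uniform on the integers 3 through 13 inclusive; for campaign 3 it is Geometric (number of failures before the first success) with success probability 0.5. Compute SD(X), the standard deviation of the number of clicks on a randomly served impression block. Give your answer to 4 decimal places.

3.7369

Per component, 1: μ=5.2, E[X²]=32.24; 2: μ=8, E[X²]=74; 3: μ=1, E[X²]=3.
E[X] = 0.34·5.2 + 0.34·8 + 0.32·1 = 4.808.
E[X²] = 0.34·32.24 + 0.34·74 + 0.32·3 = 37.0816.
Var(X) = E[X²] − (E[X])² = 37.0816 − 23.1169 = 13.9647.
SD(X) = √13.9647 = 3.73694.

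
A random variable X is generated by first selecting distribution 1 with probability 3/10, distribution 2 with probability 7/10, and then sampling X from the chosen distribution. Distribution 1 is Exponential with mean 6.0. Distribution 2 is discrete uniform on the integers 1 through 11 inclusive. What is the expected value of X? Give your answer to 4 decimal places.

Component means — 1: 6; 2: 6.
E[X] = 0.3·6 + 0.7·6 = 6.

6.0000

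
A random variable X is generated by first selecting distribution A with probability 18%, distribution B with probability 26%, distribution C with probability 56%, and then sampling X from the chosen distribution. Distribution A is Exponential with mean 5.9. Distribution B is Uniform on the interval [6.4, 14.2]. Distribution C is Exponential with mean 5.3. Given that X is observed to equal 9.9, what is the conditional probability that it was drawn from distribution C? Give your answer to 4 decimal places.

Likelihoods f(9.9 | ·): A: 0.0316531; B: 0.128205; C: 0.0291404.
Posterior ∝ prior × likelihood. Numerator for C: 0.56·0.0291404 = 0.0163186.
Normalizing constant: 0.18·0.0316531 + 0.26·0.128205 + 0.56·0.0291404 = 0.0553495.
P(C | observation) = 0.0163186 / 0.0553495 = 0.294828.

0.2948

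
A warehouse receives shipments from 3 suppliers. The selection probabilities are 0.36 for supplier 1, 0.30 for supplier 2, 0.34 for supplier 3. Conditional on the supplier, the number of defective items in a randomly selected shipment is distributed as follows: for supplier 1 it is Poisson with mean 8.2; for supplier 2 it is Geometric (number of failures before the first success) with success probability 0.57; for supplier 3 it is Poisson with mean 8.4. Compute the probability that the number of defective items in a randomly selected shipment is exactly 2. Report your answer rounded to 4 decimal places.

Conditional on each supplier, P(X = 2): 1: 0.00923385; 2: 0.105393; 3: 0.00793332.
By total probability, P(X = 2) = 0.36·0.00923385 + 0.3·0.105393 + 0.34·0.00793332 = 0.0376394.

0.0376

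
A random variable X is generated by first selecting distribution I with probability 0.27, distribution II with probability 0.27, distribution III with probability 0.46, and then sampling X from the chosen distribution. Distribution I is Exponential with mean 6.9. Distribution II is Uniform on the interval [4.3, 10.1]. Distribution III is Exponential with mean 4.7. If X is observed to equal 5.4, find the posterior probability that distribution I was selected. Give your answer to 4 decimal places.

Likelihoods f(5.4 | ·): I: 0.0662626; II: 0.172414; III: 0.0674412.
Posterior ∝ prior × likelihood. Numerator for I: 0.27·0.0662626 = 0.0178909.
Normalizing constant: 0.27·0.0662626 + 0.27·0.172414 + 0.46·0.0674412 = 0.0954656.
P(I | observation) = 0.0178909 / 0.0954656 = 0.187407.

0.1874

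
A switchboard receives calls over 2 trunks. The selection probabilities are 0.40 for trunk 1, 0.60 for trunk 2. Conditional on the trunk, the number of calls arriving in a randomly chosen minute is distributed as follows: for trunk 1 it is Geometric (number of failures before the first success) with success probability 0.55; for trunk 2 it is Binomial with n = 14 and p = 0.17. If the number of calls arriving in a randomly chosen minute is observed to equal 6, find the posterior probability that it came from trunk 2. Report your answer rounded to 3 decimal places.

Likelihoods P(X=6 | ·): 1: 0.00456707; 2: 0.0163258.
Posterior ∝ prior × likelihood. Numerator for 2: 0.6·0.0163258 = 0.00979546.
Normalizing constant: 0.4·0.00456707 + 0.6·0.0163258 = 0.0116223.
P(2 | observation) = 0.00979546 / 0.0116223 = 0.842817.

0.843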